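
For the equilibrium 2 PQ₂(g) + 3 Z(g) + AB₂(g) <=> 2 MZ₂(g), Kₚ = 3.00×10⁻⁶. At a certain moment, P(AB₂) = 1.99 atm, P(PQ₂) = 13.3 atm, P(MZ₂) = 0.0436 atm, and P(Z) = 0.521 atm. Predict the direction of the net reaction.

Qₚ = P(MZ₂)² / (P(PQ₂)²·P(Z)³·P(AB₂)) = (0.0436)² / ((13.3)²·(0.521)³·(1.99)) = 3.82×10⁻⁵
Qₚ = 3.82×10⁻⁵ > Kₚ = 3.00×10⁻⁶, so the reverse reaction proceeds.

in the reverse direction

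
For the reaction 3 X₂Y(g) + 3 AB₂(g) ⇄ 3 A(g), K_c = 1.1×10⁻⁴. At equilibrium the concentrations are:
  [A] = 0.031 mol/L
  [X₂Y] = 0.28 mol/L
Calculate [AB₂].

At equilibrium, K_c = [A]³ / ([X₂Y]³·[AB₂]³) = 1.1×10⁻⁴.
(0.031)³ / ((0.28)³·([AB₂])³) = 1.1×10⁻⁴
[AB₂]³ = 12.3 ⇒ [AB₂] = 2.3 mol/L

[AB₂] = 2.3 mol/L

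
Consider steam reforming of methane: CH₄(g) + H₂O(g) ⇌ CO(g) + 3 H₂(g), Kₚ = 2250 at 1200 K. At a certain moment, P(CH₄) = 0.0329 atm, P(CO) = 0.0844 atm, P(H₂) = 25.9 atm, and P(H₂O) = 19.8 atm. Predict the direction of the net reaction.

Qₚ = P(CO)·P(H₂)³ / (P(CH₄)·P(H₂O)) = (0.0844)·(25.9)³ / ((0.0329)·(19.8)) = 2250
Qₚ = 2250 = Kₚ, so the system is already at equilibrium.

neither direction; the system is at equilibrium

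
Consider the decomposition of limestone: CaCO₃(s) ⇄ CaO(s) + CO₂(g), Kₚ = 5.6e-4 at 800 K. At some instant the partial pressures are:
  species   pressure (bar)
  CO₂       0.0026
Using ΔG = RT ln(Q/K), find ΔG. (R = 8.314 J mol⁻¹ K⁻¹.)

(CaCO₃, CaO are pure solids — omitted from Qₚ.)
Qₚ = P(CO₂) = 0.00260
ΔG = RT ln(Qₚ/Kₚ) = (8.314 J mol⁻¹ K⁻¹)(800 K) × ln(0.00260/5.6e-4)
   = (6.651 kJ/mol)(1.535) = 10.2 kJ/mol
ΔG > 0, so the forward reaction is non-spontaneous (proceeds in reverse).

ΔG = 10.2 kJ/mol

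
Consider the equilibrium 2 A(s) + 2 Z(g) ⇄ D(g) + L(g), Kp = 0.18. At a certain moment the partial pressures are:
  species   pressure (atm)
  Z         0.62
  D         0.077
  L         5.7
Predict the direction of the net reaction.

(A is a pure solid — omitted from Qp.)
Qp = P(D)·P(L) / P(Z)² = (0.077)·(5.7) / (0.62)² = 1.1
Qp = 1.1 > Kp = 0.18, so the reverse reaction proceeds.

to the left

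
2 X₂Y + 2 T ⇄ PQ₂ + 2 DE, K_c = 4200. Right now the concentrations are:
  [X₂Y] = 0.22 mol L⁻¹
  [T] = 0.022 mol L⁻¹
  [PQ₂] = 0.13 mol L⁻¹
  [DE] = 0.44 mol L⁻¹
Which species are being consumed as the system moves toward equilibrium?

X₂Y, T (reactants)

Q_c = [PQ₂]·[DE]² / ([X₂Y]²·[T]²) = (0.13)·(0.44)² / ((0.22)²·(0.022)²) = 1100
Q_c = 1100 < K_c = 4200: net forward reaction.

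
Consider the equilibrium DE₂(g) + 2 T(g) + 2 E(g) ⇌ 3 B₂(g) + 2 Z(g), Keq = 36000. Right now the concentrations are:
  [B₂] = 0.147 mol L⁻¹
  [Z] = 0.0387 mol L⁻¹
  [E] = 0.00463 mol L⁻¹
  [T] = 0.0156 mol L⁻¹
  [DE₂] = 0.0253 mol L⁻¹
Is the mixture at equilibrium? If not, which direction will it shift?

Q = [B₂]³·[Z]² / ([DE₂]·[T]²·[E]²) = (0.147)³·(0.0387)² / ((0.0253)·(0.0156)²·(0.00463)²) = 36000
Q = 36000 = Keq; the system is at equilibrium.

yes, at equilibrium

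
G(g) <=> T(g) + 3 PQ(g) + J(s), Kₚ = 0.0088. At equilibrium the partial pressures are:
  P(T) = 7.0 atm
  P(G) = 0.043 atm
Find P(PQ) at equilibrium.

P(PQ) = 0.038 atm

(J is a pure solid — omitted from Kₚ.)
At equilibrium, Kₚ = P(T)·P(PQ)³ / P(G) = 0.0088.
(7.0)·(P(PQ))³ / (0.043) = 0.0088
P(PQ)³ = 5.41×10⁻⁵ ⇒ P(PQ) = 0.038 atm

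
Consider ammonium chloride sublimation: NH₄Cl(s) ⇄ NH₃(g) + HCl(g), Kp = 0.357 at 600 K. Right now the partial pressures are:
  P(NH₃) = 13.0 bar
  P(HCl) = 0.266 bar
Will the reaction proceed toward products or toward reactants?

(NH₄Cl is a pure solid — omitted from Qp.)
Qp = P(NH₃)·P(HCl) = (13.0)·(0.266) = 3.46
Qp = 3.46 > Kp = 0.357, so the reverse reaction proceeds.

reverse (toward reactants)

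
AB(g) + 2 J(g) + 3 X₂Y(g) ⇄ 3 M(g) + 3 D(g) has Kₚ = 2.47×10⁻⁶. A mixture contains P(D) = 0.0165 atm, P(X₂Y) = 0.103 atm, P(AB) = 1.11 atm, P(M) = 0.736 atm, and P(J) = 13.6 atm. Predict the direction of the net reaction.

to the left

Qₚ = P(M)³·P(D)³ / (P(AB)·P(J)²·P(X₂Y)³) = (0.736)³·(0.0165)³ / ((1.11)·(13.6)²·(0.103)³) = 7.98×10⁻⁶
Qₚ = 7.98×10⁻⁶ > Kₚ = 2.47×10⁻⁶, so the reverse reaction proceeds.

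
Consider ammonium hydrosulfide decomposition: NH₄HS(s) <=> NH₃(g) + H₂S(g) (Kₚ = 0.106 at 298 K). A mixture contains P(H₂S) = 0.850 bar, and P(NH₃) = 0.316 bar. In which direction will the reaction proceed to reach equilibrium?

to the left

(NH₄HS is a pure solid — omitted from Qₚ.)
Qₚ = P(NH₃)·P(H₂S) = (0.316)·(0.850) = 0.269
Qₚ = 0.269 > Kₚ = 0.106, so the reverse reaction proceeds.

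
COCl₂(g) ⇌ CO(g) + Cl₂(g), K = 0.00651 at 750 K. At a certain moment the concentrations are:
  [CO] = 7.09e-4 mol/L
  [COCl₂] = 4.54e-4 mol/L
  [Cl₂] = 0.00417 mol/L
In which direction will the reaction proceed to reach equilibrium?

Q = [CO]·[Cl₂] / [COCl₂] = (7.09e-4)·(0.00417) / (4.54e-4) = 0.00651
Q = 0.00651 = K, so the system is already at equilibrium.

at equilibrium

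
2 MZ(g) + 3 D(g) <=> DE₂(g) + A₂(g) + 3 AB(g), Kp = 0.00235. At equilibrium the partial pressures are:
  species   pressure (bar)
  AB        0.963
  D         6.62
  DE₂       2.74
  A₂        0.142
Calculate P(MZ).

P(MZ) = 0.714 bar

At equilibrium, Kp = P(DE₂)·P(A₂)·P(AB)³ / (P(MZ)²·P(D)³) = 0.00235.
(2.74)·(0.142)·(0.963)³ / ((P(MZ))²·(6.62)³) = 0.00235
P(MZ)² = 0.510 ⇒ P(MZ) = 0.714 bar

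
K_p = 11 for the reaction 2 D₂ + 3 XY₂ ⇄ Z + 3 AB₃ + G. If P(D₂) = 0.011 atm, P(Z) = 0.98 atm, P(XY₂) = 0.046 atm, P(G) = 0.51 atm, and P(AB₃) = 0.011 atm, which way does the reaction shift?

reverse (toward reactants)

Q_p = P(Z)·P(AB₃)³·P(G) / (P(D₂)²·P(XY₂)³) = (0.98)·(0.011)³·(0.51) / ((0.011)²·(0.046)³) = 56
Q_p = 56 > K_p = 11, so the reverse reaction proceeds.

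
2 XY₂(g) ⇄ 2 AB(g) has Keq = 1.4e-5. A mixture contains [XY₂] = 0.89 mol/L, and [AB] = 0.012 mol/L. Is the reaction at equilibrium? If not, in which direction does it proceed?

to the left

Q = [AB]² / [XY₂]² = (0.012)² / (0.89)² = 1.8e-4
Q = 1.8e-4 > Keq = 1.4e-5, so the reverse reaction proceeds.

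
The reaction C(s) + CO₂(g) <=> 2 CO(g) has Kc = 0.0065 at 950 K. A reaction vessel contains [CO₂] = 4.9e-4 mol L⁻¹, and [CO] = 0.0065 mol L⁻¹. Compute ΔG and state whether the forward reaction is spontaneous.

(C is a pure solid — omitted from Qc.)
Qc = [CO]² / [CO₂] = (0.0065)² / (4.9e-4) = 0.0862
ΔG = RT ln(Qc/Kc) = (8.314 J mol⁻¹ K⁻¹)(950 K) × ln(0.0862/0.0065)
   = (7.898 kJ/mol)(2.585) = 20.4 kJ/mol
ΔG > 0, so the forward reaction is non-spontaneous (proceeds in reverse).

ΔG = 20.4 kJ/mol; the forward reaction is non-spontaneous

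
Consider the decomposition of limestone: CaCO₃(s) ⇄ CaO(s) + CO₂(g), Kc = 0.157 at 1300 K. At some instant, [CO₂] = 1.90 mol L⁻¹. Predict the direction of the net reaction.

(CaCO₃, CaO are pure solids — omitted from Qc.)
Qc = [CO₂] = 1.90
Qc = 1.90 > Kc = 0.157, so the reverse reaction proceeds.

reverse (toward reactants)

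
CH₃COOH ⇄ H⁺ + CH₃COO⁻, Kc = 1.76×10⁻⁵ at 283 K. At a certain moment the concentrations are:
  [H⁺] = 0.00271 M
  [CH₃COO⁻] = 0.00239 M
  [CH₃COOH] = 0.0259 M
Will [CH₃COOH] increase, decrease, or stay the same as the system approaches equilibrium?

Qc = [H⁺]·[CH₃COO⁻] / [CH₃COOH] = (0.00271)·(0.00239) / (0.0259) = 2.50×10⁻⁴
Qc = 2.50×10⁻⁴ > Kc = 1.76×10⁻⁵: net reverse reaction.
CH₃COOH is a reactant, so it increases.

increase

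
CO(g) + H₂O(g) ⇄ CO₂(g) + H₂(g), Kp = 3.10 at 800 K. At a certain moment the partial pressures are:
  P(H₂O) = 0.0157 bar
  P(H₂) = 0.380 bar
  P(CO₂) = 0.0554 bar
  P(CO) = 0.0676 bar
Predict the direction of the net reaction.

to the left

Qp = P(CO₂)·P(H₂) / (P(CO)·P(H₂O)) = (0.0554)·(0.380) / ((0.0676)·(0.0157)) = 19.8
Qp = 19.8 > Kp = 3.10, so the reverse reaction proceeds.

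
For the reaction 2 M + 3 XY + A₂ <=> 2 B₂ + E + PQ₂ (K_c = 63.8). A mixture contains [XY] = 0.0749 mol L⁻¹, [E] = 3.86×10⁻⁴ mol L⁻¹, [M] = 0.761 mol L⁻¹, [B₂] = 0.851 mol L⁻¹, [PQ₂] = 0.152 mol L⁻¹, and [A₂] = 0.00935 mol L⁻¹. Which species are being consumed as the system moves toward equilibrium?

M, XY, A₂ (reactants)

Q_c = [B₂]²·[E]·[PQ₂] / ([M]²·[XY]³·[A₂]) = (0.851)²·(3.86×10⁻⁴)·(0.152) / ((0.761)²·(0.0749)³·(0.00935)) = 18.7
Q_c = 18.7 < K_c = 63.8: net forward reaction.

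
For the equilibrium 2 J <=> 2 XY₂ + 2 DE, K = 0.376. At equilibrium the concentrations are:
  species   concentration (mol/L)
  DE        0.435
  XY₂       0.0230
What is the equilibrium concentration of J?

At equilibrium, K = [XY₂]²·[DE]² / [J]² = 0.376.
(0.0230)²·(0.435)² / ([J])² = 0.376
[J]² = 2.66×10⁻⁴ ⇒ [J] = 0.0163 mol/L

[J] = 0.0163 mol/L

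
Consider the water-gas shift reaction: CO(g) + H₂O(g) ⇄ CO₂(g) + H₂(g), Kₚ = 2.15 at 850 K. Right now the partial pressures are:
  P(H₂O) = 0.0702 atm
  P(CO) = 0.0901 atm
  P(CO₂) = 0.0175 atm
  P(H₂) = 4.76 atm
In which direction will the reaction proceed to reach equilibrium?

Qₚ = P(CO₂)·P(H₂) / (P(CO)·P(H₂O)) = (0.0175)·(4.76) / ((0.0901)·(0.0702)) = 13.2
Qₚ = 13.2 > Kₚ = 2.15, so the reverse reaction proceeds.

to the left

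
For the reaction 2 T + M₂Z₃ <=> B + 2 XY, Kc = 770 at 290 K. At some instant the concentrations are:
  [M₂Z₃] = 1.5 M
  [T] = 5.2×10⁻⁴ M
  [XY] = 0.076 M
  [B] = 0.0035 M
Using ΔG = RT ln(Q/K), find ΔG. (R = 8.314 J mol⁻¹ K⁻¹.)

Qc = [B]·[XY]² / ([T]²·[M₂Z₃]) = (0.0035)·(0.076)² / ((5.2×10⁻⁴)²·(1.5)) = 49.8
ΔG = RT ln(Qc/Kc) = (8.314 J mol⁻¹ K⁻¹)(290 K) × ln(49.8/770)
   = (2.411 kJ/mol)(-2.738) = -6.60 kJ/mol
ΔG < 0, so the forward reaction is spontaneous (proceeds forward).

ΔG = -6.60 kJ/mol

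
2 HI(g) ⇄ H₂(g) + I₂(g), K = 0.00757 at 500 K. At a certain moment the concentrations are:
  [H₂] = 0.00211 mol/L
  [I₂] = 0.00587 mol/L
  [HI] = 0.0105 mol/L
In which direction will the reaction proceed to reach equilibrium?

Q = [H₂]·[I₂] / [HI]² = (0.00211)·(0.00587) / (0.0105)² = 0.112
Q = 0.112 > K = 0.00757, so the reverse reaction proceeds.

in the reverse direction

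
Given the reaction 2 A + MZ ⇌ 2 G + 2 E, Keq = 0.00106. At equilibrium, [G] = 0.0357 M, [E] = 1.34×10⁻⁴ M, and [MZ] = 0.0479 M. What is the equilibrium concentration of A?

At equilibrium, Keq = [G]²·[E]² / ([A]²·[MZ]) = 0.00106.
(0.0357)²·(1.34×10⁻⁴)² / (([A])²·(0.0479)) = 0.00106
[A]² = 4.51×10⁻⁷ ⇒ [A] = 6.71×10⁻⁴ M

[A] = 6.71×10⁻⁴ M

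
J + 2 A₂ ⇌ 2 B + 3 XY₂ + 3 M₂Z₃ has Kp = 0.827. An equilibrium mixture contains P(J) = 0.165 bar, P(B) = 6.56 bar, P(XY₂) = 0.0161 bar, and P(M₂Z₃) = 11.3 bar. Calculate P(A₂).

At equilibrium, Kp = P(B)²·P(XY₂)³·P(M₂Z₃)³ / (P(J)·P(A₂)²) = 0.827.
(6.56)²·(0.0161)³·(11.3)³ / ((0.165)·(P(A₂))²) = 0.827
P(A₂)² = 1.90 ⇒ P(A₂) = 1.38 bar

P(A₂) = 1.38 bar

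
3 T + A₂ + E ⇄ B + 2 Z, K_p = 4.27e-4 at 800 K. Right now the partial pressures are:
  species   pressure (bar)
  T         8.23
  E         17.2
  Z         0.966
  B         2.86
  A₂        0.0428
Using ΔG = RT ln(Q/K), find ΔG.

ΔG = 18.1 kJ/mol

Q_p = P(B)·P(Z)² / (P(T)³·P(A₂)·P(E)) = (2.86)·(0.966)² / ((8.23)³·(0.0428)·(17.2)) = 0.00650
ΔG = RT ln(Q_p/K_p) = (8.314 J mol⁻¹ K⁻¹)(800 K) × ln(0.00650/4.27e-4)
   = (6.651 kJ/mol)(2.723) = 18.1 kJ/mol
ΔG > 0, so the forward reaction is non-spontaneous (proceeds in reverse).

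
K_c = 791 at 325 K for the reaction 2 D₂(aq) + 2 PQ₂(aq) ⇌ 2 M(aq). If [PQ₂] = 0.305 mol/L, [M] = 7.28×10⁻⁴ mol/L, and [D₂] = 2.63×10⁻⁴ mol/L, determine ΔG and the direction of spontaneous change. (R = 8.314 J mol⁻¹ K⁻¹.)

ΔG = -6.11 kJ/mol; the forward reaction is spontaneous

Q_c = [M]² / ([D₂]²·[PQ₂]²) = (7.28×10⁻⁴)² / ((2.63×10⁻⁴)²·(0.305)²) = 82.4
ΔG = RT ln(Q_c/K_c) = (8.314 J mol⁻¹ K⁻¹)(325 K) × ln(82.4/791)
   = (2.702 kJ/mol)(-2.262) = -6.11 kJ/mol
ΔG < 0, so the forward reaction is spontaneous (proceeds forward).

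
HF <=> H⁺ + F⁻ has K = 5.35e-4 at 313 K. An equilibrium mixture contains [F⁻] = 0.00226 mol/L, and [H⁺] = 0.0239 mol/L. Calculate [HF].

[HF] = 0.101 mol/L

At equilibrium, K = [H⁺]·[F⁻] / [HF] = 5.35e-4.
(0.0239)·(0.00226) / ([HF]) = 5.35e-4
[HF] = 0.101 mol/L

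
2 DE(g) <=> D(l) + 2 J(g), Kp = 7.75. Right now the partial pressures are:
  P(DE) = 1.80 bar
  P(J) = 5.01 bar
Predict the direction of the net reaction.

neither direction; the system is at equilibrium

(D is a pure liquid — omitted from Qp.)
Qp = P(J)² / P(DE)² = (5.01)² / (1.80)² = 7.75
Qp = 7.75 = Kp, so the system is already at equilibrium.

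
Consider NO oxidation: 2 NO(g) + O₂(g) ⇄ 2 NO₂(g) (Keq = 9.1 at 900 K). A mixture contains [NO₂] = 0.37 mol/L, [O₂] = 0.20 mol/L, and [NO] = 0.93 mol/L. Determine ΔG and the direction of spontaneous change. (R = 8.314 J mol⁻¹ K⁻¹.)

ΔG = -18.3 kJ/mol; the forward reaction is spontaneous

Q = [NO₂]² / ([NO]²·[O₂]) = (0.37)² / ((0.93)²·(0.20)) = 0.791
ΔG = RT ln(Q/Keq) = (8.314 J mol⁻¹ K⁻¹)(900 K) × ln(0.791/9.1)
   = (7.483 kJ/mol)(-2.443) = -18.3 kJ/mol
ΔG < 0, so the forward reaction is spontaneous (proceeds forward).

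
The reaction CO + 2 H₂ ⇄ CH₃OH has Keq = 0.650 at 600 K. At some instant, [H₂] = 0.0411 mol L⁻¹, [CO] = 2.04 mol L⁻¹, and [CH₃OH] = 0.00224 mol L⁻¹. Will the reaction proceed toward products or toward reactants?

no net change (already at equilibrium)

Q = [CH₃OH] / ([CO]·[H₂]²) = (0.00224) / ((2.04)·(0.0411)²) = 0.650
Q = 0.650 = Keq, so the system is already at equilibrium.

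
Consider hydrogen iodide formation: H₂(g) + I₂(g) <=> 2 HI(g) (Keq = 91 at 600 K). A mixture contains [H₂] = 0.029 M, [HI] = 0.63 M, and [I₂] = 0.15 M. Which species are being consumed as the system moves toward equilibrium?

none (at equilibrium)

Q = [HI]² / ([H₂]·[I₂]) = (0.63)² / ((0.029)·(0.15)) = 91
Q = 91 = Keq; the system is at equilibrium.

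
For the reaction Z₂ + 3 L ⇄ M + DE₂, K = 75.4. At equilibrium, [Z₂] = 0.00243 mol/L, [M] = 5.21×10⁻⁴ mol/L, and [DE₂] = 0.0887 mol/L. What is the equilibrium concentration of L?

At equilibrium, K = [M]·[DE₂] / ([Z₂]·[L]³) = 75.4.
(5.21×10⁻⁴)·(0.0887) / ((0.00243)·([L])³) = 75.4
[L]³ = 2.52×10⁻⁴ ⇒ [L] = 0.0632 mol/L

[L] = 0.0632 mol/L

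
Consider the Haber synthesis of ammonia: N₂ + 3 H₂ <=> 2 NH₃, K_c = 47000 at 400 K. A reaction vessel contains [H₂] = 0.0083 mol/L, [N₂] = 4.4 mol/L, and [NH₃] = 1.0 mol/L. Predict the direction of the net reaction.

Q_c = [NH₃]² / ([N₂]·[H₂]³) = (1.0)² / ((4.4)·(0.0083)³) = 4.0e5
Q_c = 4.0e5 > K_c = 47000, so the reverse reaction proceeds.

to the left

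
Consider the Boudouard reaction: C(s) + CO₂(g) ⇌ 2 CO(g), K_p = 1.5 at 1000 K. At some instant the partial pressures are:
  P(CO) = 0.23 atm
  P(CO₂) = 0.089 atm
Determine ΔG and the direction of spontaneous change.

ΔG = -7.70 kJ/mol; the forward reaction is spontaneous

(C is a pure solid — omitted from Q_p.)
Q_p = P(CO)² / P(CO₂) = (0.23)² / (0.089) = 0.594
ΔG = RT ln(Q_p/K_p) = (8.314 J mol⁻¹ K⁻¹)(1000 K) × ln(0.594/1.5)
   = (8.314 kJ/mol)(-0.9263) = -7.70 kJ/mol
ΔG < 0, so the forward reaction is spontaneous (proceeds forward).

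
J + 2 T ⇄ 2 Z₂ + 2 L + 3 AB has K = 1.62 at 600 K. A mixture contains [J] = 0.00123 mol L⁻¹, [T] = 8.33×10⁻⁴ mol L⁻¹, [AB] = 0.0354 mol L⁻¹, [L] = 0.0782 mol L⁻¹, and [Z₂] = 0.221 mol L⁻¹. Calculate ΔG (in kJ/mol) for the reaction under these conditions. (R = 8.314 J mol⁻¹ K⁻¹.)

Q = [Z₂]²·[L]²·[AB]³ / ([J]·[T]²) = (0.221)²·(0.0782)²·(0.0354)³ / ((0.00123)·(8.33×10⁻⁴)²) = 15.5
ΔG = RT ln(Q/K) = (8.314 J mol⁻¹ K⁻¹)(600 K) × ln(15.5/1.62)
   = (4.988 kJ/mol)(2.258) = 11.3 kJ/mol
ΔG > 0, so the forward reaction is non-spontaneous (proceeds in reverse).

ΔG = 11.3 kJ/mol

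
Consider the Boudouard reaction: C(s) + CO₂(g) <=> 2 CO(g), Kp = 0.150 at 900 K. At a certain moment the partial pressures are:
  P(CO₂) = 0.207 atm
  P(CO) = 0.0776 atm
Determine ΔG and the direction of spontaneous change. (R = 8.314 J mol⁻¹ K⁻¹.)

(C is a pure solid — omitted from Qp.)
Qp = P(CO)² / P(CO₂) = (0.0776)² / (0.207) = 0.0291
ΔG = RT ln(Qp/Kp) = (8.314 J mol⁻¹ K⁻¹)(900 K) × ln(0.0291/0.150)
   = (7.483 kJ/mol)(-1.640) = -12.3 kJ/mol
ΔG < 0, so the forward reaction is spontaneous (proceeds forward).

ΔG = -12.3 kJ/mol; the forward reaction is spontaneous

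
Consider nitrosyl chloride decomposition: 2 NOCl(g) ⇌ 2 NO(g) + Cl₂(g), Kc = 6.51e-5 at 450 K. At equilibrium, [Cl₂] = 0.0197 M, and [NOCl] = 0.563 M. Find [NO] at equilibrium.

[NO] = 0.0324 M

At equilibrium, Kc = [NO]²·[Cl₂] / [NOCl]² = 6.51e-5.
([NO])²·(0.0197) / (0.563)² = 6.51e-5
[NO]² = 0.00105 ⇒ [NO] = 0.0324 M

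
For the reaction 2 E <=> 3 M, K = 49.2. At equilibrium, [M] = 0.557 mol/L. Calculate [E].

[E] = 0.0593 mol/L

At equilibrium, K = [M]³ / [E]² = 49.2.
(0.557)³ / ([E])² = 49.2
[E]² = 0.00351 ⇒ [E] = 0.0593 mol/L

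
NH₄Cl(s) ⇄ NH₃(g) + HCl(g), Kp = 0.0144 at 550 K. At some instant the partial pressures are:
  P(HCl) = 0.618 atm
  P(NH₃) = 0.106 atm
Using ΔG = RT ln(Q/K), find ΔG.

ΔG = 6.93 kJ/mol

(NH₄Cl is a pure solid — omitted from Qp.)
Qp = P(NH₃)·P(HCl) = (0.106)·(0.618) = 0.0655
ΔG = RT ln(Qp/Kp) = (8.314 J mol⁻¹ K⁻¹)(550 K) × ln(0.0655/0.0144)
   = (4.573 kJ/mol)(1.515) = 6.93 kJ/mol
ΔG > 0, so the forward reaction is non-spontaneous (proceeds in reverse).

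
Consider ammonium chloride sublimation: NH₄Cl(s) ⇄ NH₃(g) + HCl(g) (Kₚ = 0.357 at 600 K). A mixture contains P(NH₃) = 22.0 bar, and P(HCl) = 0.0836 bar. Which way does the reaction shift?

(NH₄Cl is a pure solid — omitted from Qₚ.)
Qₚ = P(NH₃)·P(HCl) = (22.0)·(0.0836) = 1.84
Qₚ = 1.84 > Kₚ = 0.357, so the reverse reaction proceeds.

toward reactants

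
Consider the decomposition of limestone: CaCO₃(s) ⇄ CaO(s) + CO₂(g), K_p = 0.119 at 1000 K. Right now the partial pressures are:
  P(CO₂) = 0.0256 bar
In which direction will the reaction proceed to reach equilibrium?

toward products

(CaCO₃, CaO are pure solids — omitted from Q_p.)
Q_p = P(CO₂) = 0.0256
Q_p = 0.0256 < K_p = 0.119, so the forward reaction proceeds.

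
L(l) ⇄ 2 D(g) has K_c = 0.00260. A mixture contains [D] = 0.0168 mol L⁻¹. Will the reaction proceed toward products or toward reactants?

to the right

(L is a pure liquid — omitted from Q_c.)
Q_c = [D]² = (0.0168)² = 2.82×10⁻⁴
Q_c = 2.82×10⁻⁴ < K_c = 0.00260, so the forward reaction proceeds.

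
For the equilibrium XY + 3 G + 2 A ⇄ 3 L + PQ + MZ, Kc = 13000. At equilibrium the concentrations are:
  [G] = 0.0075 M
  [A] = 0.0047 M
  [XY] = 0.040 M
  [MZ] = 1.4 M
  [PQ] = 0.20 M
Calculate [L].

At equilibrium, Kc = [L]³·[PQ]·[MZ] / ([XY]·[G]³·[A]²) = 13000.
([L])³·(0.20)·(1.4) / ((0.040)·(0.0075)³·(0.0047)²) = 13000
[L]³ = 1.73×10⁻⁸ ⇒ [L] = 0.0026 M

[L] = 0.0026 M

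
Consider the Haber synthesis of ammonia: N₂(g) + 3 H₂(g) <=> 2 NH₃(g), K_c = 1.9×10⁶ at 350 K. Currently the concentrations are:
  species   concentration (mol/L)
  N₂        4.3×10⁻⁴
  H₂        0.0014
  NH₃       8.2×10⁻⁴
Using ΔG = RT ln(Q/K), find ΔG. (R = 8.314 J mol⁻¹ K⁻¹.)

Q_c = [NH₃]² / ([N₂]·[H₂]³) = (8.2×10⁻⁴)² / ((4.3×10⁻⁴)·(0.0014)³) = 5.70×10⁵
ΔG = RT ln(Q_c/K_c) = (8.314 J mol⁻¹ K⁻¹)(350 K) × ln(5.70×10⁵/1.9×10⁶)
   = (2.910 kJ/mol)(-1.204) = -3.50 kJ/mol
ΔG < 0, so the forward reaction is spontaneous (proceeds forward).

ΔG = -3.50 kJ/mol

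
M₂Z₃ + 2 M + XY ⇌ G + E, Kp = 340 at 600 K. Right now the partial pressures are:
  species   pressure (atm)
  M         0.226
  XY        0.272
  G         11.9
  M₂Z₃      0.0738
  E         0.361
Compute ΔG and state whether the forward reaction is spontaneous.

ΔG = 12.5 kJ/mol; the forward reaction is non-spontaneous

Qp = P(G)·P(E) / (P(M₂Z₃)·P(M)²·P(XY)) = (11.9)·(0.361) / ((0.0738)·(0.226)²·(0.272)) = 4190
ΔG = RT ln(Qp/Kp) = (8.314 J mol⁻¹ K⁻¹)(600 K) × ln(4190/340)
   = (4.988 kJ/mol)(2.512) = 12.5 kJ/mol
ΔG > 0, so the forward reaction is non-spontaneous (proceeds in reverse).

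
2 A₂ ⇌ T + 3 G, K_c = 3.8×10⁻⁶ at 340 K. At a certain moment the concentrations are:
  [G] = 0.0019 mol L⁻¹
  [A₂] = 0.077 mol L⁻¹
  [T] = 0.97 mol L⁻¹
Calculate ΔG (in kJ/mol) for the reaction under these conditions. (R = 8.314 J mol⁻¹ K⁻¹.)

Q_c = [T]·[G]³ / [A₂]² = (0.97)·(0.0019)³ / (0.077)² = 1.12×10⁻⁶
ΔG = RT ln(Q_c/K_c) = (8.314 J mol⁻¹ K⁻¹)(340 K) × ln(1.12×10⁻⁶/3.8×10⁻⁶)
   = (2.827 kJ/mol)(-1.222) = -3.45 kJ/mol
ΔG < 0, so the forward reaction is spontaneous (proceeds forward).

ΔG = -3.45 kJ/mol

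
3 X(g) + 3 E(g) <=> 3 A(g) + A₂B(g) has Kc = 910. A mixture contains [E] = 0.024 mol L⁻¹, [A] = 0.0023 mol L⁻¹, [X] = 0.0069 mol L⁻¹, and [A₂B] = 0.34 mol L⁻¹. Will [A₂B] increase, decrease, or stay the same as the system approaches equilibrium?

Qc = [A]³·[A₂B] / ([X]³·[E]³) = (0.0023)³·(0.34) / ((0.0069)³·(0.024)³) = 910
Qc = 910 = Kc; the system is at equilibrium.

stay the same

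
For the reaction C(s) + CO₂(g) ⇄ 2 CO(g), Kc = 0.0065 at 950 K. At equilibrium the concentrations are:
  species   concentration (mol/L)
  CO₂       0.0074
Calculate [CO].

(C is a pure solid — omitted from Kc.)
At equilibrium, Kc = [CO]² / [CO₂] = 0.0065.
([CO])² / (0.0074) = 0.0065
[CO]² = 4.81×10⁻⁵ ⇒ [CO] = 0.0069 mol/L

[CO] = 0.0069 mol/L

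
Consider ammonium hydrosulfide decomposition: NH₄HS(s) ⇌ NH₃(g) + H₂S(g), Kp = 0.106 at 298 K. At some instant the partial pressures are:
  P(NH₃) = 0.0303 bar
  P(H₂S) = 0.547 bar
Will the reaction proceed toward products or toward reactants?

(NH₄HS is a pure solid — omitted from Qp.)
Qp = P(NH₃)·P(H₂S) = (0.0303)·(0.547) = 0.0166
Qp = 0.0166 < Kp = 0.106, so the forward reaction proceeds.

toward products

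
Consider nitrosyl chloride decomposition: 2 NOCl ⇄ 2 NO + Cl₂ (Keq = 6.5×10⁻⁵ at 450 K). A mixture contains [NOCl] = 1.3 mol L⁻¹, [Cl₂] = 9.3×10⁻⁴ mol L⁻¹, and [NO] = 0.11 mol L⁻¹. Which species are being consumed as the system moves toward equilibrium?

NOCl (reactants)

Q = [NO]²·[Cl₂] / [NOCl]² = (0.11)²·(9.3×10⁻⁴) / (1.3)² = 6.7×10⁻⁶
Q = 6.7×10⁻⁶ < Keq = 6.5×10⁻⁵: net forward reaction.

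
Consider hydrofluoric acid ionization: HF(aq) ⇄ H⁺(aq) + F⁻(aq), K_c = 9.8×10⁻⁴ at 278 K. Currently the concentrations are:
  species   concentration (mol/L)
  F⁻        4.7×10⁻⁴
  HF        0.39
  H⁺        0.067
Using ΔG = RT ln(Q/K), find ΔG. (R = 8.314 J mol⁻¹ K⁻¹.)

ΔG = -5.77 kJ/mol

Q_c = [H⁺]·[F⁻] / [HF] = (0.067)·(4.7×10⁻⁴) / (0.39) = 8.07×10⁻⁵
ΔG = RT ln(Q_c/K_c) = (8.314 J mol⁻¹ K⁻¹)(278 K) × ln(8.07×10⁻⁵/9.8×10⁻⁴)
   = (2.311 kJ/mol)(-2.497) = -5.77 kJ/mol
ΔG < 0, so the forward reaction is spontaneous (proceeds forward).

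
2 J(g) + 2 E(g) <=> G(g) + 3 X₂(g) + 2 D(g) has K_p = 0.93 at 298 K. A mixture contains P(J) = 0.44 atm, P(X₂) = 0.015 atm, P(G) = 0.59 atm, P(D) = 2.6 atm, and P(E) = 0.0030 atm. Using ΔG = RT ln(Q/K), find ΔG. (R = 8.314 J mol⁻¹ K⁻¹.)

Q_p = P(G)·P(X₂)³·P(D)² / (P(J)²·P(E)²) = (0.59)·(0.015)³·(2.6)² / ((0.44)²·(0.0030)²) = 7.73
ΔG = RT ln(Q_p/K_p) = (8.314 J mol⁻¹ K⁻¹)(298 K) × ln(7.73/0.93)
   = (2.478 kJ/mol)(2.118) = 5.25 kJ/mol
ΔG > 0, so the forward reaction is non-spontaneous (proceeds in reverse).

ΔG = 5.25 kJ/mol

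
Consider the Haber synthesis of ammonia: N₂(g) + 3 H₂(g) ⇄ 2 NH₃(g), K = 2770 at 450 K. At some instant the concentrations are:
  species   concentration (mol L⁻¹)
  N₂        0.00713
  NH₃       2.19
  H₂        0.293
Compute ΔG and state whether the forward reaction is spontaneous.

Q = [NH₃]² / ([N₂]·[H₂]³) = (2.19)² / ((0.00713)·(0.293)³) = 26700
ΔG = RT ln(Q/K) = (8.314 J mol⁻¹ K⁻¹)(450 K) × ln(26700/2770)
   = (3.741 kJ/mol)(2.266) = 8.48 kJ/mol
ΔG > 0, so the forward reaction is non-spontaneous (proceeds in reverse).

ΔG = 8.48 kJ/mol; the forward reaction is non-spontaneous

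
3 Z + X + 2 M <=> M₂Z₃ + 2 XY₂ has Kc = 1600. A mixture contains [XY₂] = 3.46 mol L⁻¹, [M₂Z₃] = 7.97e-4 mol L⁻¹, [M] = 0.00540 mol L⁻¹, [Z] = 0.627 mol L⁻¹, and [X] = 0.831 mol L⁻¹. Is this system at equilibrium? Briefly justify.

yes, at equilibrium

Qc = [M₂Z₃]·[XY₂]² / ([Z]³·[X]·[M]²) = (7.97e-4)·(3.46)² / ((0.627)³·(0.831)·(0.00540)²) = 1600
Qc = 1600 = Kc; the system is at equilibrium.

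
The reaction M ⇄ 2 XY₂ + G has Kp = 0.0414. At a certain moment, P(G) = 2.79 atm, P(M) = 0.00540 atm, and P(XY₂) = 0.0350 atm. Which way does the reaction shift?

in the reverse direction

Qp = P(XY₂)²·P(G) / P(M) = (0.0350)²·(2.79) / (0.00540) = 0.633
Qp = 0.633 > Kp = 0.0414, so the reverse reaction proceeds.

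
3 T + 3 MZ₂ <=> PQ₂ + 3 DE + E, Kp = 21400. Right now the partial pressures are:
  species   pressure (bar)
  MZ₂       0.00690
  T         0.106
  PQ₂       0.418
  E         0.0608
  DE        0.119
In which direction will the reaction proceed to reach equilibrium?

Qp = P(PQ₂)·P(DE)³·P(E) / (P(T)³·P(MZ₂)³) = (0.418)·(0.119)³·(0.0608) / ((0.106)³·(0.00690)³) = 1.09e5
Qp = 1.09e5 > Kp = 21400, so the reverse reaction proceeds.

in the reverse direction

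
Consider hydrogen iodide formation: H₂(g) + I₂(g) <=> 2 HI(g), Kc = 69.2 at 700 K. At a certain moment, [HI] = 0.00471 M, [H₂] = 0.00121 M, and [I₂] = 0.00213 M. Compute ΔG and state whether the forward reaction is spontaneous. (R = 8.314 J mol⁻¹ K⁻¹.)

Qc = [HI]² / ([H₂]·[I₂]) = (0.00471)² / ((0.00121)·(0.00213)) = 8.61
ΔG = RT ln(Qc/Kc) = (8.314 J mol⁻¹ K⁻¹)(700 K) × ln(8.61/69.2)
   = (5.820 kJ/mol)(-2.084) = -12.1 kJ/mol
ΔG < 0, so the forward reaction is spontaneous (proceeds forward).

ΔG = -12.1 kJ/mol; the forward reaction is spontaneous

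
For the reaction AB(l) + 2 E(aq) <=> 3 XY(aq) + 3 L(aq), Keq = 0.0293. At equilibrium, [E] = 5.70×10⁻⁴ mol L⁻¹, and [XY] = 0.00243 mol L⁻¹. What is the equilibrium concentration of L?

(AB is a pure liquid — omitted from Keq.)
At equilibrium, Keq = [XY]³·[L]³ / [E]² = 0.0293.
(0.00243)³·([L])³ / (5.70×10⁻⁴)² = 0.0293
[L]³ = 0.663 ⇒ [L] = 0.872 mol L⁻¹

[L] = 0.872 mol L⁻¹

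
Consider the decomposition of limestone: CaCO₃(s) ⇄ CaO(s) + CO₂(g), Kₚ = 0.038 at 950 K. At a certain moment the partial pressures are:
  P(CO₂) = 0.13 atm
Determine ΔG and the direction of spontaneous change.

ΔG = 9.71 kJ/mol; the forward reaction is non-spontaneous

(CaCO₃, CaO are pure solids — omitted from Qₚ.)
Qₚ = P(CO₂) = 0.130
ΔG = RT ln(Qₚ/Kₚ) = (8.314 J mol⁻¹ K⁻¹)(950 K) × ln(0.130/0.038)
   = (7.898 kJ/mol)(1.230) = 9.71 kJ/mol
ΔG > 0, so the forward reaction is non-spontaneous (proceeds in reverse).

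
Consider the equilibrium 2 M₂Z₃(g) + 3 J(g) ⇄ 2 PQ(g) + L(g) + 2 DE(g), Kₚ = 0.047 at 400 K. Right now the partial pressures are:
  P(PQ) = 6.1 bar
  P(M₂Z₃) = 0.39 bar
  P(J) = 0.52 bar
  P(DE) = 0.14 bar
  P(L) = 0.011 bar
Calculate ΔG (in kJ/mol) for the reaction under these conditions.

ΔG = 6.91 kJ/mol

Qₚ = P(PQ)²·P(L)·P(DE)² / (P(M₂Z₃)²·P(J)³) = (6.1)²·(0.011)·(0.14)² / ((0.39)²·(0.52)³) = 0.375
ΔG = RT ln(Qₚ/Kₚ) = (8.314 J mol⁻¹ K⁻¹)(400 K) × ln(0.375/0.047)
   = (3.326 kJ/mol)(2.077) = 6.91 kJ/mol
ΔG > 0, so the forward reaction is non-spontaneous (proceeds in reverse).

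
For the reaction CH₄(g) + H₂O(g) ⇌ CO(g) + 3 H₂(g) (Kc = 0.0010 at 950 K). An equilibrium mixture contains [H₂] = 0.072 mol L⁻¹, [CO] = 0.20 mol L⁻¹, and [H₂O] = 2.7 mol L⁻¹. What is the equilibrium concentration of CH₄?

[CH₄] = 0.028 mol L⁻¹

At equilibrium, Kc = [CO]·[H₂]³ / ([CH₄]·[H₂O]) = 0.0010.
(0.20)·(0.072)³ / (([CH₄])·(2.7)) = 0.0010
[CH₄] = 0.0276 = 0.028 mol L⁻¹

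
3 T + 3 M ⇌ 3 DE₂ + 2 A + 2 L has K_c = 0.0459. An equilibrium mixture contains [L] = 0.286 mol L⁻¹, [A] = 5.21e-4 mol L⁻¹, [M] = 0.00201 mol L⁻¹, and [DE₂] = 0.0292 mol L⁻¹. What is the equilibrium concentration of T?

At equilibrium, K_c = [DE₂]³·[A]²·[L]² / ([T]³·[M]³) = 0.0459.
(0.0292)³·(5.21e-4)²·(0.286)² / (([T])³·(0.00201)³) = 0.0459
[T]³ = 0.00148 ⇒ [T] = 0.114 mol L⁻¹

[T] = 0.114 mol L⁻¹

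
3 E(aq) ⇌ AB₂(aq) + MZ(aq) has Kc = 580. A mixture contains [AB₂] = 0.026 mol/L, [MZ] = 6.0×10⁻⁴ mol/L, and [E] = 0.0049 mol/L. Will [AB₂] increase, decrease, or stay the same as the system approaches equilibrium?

Qc = [AB₂]·[MZ] / [E]³ = (0.026)·(6.0×10⁻⁴) / (0.0049)³ = 130
Qc = 130 < Kc = 580: net forward reaction.
AB₂ is a product, so it increases.

increase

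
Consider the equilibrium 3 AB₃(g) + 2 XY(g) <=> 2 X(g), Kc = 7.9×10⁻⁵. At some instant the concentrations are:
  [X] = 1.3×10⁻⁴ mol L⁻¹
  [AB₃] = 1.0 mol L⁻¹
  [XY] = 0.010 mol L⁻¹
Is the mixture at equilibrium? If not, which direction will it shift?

Qc = [X]² / ([AB₃]³·[XY]²) = (1.3×10⁻⁴)² / ((1.0)³·(0.010)²) = 1.7×10⁻⁴
Qc = 1.7×10⁻⁴ > Kc = 7.9×10⁻⁵: net reverse reaction.

no; Q > K, reaction proceeds in reverse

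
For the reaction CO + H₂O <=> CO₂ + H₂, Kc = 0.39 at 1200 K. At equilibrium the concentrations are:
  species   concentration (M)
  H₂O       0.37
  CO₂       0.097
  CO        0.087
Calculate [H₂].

[H₂] = 0.13 M

At equilibrium, Kc = [CO₂]·[H₂] / ([CO]·[H₂O]) = 0.39.
(0.097)·([H₂]) / ((0.087)·(0.37)) = 0.39
[H₂] = 0.129 = 0.13 M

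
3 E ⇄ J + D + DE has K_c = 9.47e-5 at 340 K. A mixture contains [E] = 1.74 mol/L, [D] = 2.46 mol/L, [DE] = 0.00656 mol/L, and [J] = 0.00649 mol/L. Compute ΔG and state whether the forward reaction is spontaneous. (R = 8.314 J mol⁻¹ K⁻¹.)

Q_c = [J]·[D]·[DE] / [E]³ = (0.00649)·(2.46)·(0.00656) / (1.74)³ = 1.99e-5
ΔG = RT ln(Q_c/K_c) = (8.314 J mol⁻¹ K⁻¹)(340 K) × ln(1.99e-5/9.47e-5)
   = (2.827 kJ/mol)(-1.560) = -4.41 kJ/mol
ΔG < 0, so the forward reaction is spontaneous (proceeds forward).

ΔG = -4.41 kJ/mol; the forward reaction is spontaneous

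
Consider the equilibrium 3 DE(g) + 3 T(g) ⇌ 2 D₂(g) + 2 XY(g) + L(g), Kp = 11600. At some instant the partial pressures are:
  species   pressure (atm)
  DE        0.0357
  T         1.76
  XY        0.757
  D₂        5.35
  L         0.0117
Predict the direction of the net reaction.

toward products

Qp = P(D₂)²·P(XY)²·P(L) / (P(DE)³·P(T)³) = (5.35)²·(0.757)²·(0.0117) / ((0.0357)³·(1.76)³) = 774
Qp = 774 < Kp = 11600, so the forward reaction proceeds.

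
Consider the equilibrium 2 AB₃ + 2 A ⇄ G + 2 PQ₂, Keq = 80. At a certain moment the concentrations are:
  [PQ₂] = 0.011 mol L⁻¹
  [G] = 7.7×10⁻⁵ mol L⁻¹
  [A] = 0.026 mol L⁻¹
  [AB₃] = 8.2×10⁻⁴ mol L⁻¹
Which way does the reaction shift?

Q = [G]·[PQ₂]² / ([AB₃]²·[A]²) = (7.7×10⁻⁵)·(0.011)² / ((8.2×10⁻⁴)²·(0.026)²) = 20
Q = 20 < Keq = 80, so the forward reaction proceeds.

forward (toward products)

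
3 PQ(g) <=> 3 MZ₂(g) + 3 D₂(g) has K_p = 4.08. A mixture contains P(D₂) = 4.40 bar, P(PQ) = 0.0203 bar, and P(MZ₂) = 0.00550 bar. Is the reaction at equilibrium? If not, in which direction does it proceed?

to the right

Q_p = P(MZ₂)³·P(D₂)³ / P(PQ)³ = (0.00550)³·(4.40)³ / (0.0203)³ = 1.69
Q_p = 1.69 < K_p = 4.08, so the forward reaction proceeds.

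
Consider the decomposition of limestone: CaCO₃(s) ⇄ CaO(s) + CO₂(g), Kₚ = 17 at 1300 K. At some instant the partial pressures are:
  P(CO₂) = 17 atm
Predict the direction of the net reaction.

no net change (already at equilibrium)

(CaCO₃, CaO are pure solids — omitted from Qₚ.)
Qₚ = P(CO₂) = 17
Qₚ = 17 = Kₚ, so the system is already at equilibrium.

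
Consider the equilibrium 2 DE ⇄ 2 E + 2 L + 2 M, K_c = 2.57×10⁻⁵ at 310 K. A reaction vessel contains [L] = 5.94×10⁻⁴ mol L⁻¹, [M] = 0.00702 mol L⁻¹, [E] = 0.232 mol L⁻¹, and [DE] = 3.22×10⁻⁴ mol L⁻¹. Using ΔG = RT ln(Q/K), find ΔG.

ΔG = -2.70 kJ/mol

Q_c = [E]²·[L]²·[M]² / [DE]² = (0.232)²·(5.94×10⁻⁴)²·(0.00702)² / (3.22×10⁻⁴)² = 9.03×10⁻⁶
ΔG = RT ln(Q_c/K_c) = (8.314 J mol⁻¹ K⁻¹)(310 K) × ln(9.03×10⁻⁶/2.57×10⁻⁵)
   = (2.577 kJ/mol)(-1.046) = -2.70 kJ/mol
ΔG < 0, so the forward reaction is spontaneous (proceeds forward).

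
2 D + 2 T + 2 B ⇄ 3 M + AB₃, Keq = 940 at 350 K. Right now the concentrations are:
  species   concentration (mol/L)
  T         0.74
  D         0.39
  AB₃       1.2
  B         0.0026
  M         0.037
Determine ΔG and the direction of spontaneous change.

Q = [M]³·[AB₃] / ([D]²·[T]²·[B]²) = (0.037)³·(1.2) / ((0.39)²·(0.74)²·(0.0026)²) = 108
ΔG = RT ln(Q/Keq) = (8.314 J mol⁻¹ K⁻¹)(350 K) × ln(108/940)
   = (2.910 kJ/mol)(-2.164) = -6.30 kJ/mol
ΔG < 0, so the forward reaction is spontaneous (proceeds forward).

ΔG = -6.30 kJ/mol; the forward reaction is spontaneous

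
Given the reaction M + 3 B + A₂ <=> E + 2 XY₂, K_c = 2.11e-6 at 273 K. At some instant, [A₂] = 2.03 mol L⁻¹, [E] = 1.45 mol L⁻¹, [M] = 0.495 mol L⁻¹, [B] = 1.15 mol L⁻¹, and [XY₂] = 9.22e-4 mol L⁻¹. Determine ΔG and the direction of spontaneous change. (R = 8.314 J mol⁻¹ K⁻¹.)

ΔG = -2.18 kJ/mol; the forward reaction is spontaneous

Q_c = [E]·[XY₂]² / ([M]·[B]³·[A₂]) = (1.45)·(9.22e-4)² / ((0.495)·(1.15)³·(2.03)) = 8.07e-7
ΔG = RT ln(Q_c/K_c) = (8.314 J mol⁻¹ K⁻¹)(273 K) × ln(8.07e-7/2.11e-6)
   = (2.270 kJ/mol)(-0.9611) = -2.18 kJ/mol
ΔG < 0, so the forward reaction is spontaneous (proceeds forward).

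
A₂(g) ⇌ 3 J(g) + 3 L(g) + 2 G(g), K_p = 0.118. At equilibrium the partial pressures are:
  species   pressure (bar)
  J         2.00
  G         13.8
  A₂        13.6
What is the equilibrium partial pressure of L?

P(L) = 0.102 bar

At equilibrium, K_p = P(J)³·P(L)³·P(G)² / P(A₂) = 0.118.
(2.00)³·(P(L))³·(13.8)² / (13.6) = 0.118
P(L)³ = 0.00105 ⇒ P(L) = 0.102 bar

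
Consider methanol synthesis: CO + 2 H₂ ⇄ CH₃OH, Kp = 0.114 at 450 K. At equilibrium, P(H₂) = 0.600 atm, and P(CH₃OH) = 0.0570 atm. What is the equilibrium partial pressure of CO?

At equilibrium, Kp = P(CH₃OH) / (P(CO)·P(H₂)²) = 0.114.
(0.0570) / ((P(CO))·(0.600)²) = 0.114
P(CO) = 1.39 atm

P(CO) = 1.39 atm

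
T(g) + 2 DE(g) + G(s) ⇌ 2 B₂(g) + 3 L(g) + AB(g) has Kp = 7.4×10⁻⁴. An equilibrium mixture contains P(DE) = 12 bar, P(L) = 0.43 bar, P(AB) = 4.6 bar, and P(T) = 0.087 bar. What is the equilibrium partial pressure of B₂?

(G is a pure solid — omitted from Kp.)
At equilibrium, Kp = P(B₂)²·P(L)³·P(AB) / (P(T)·P(DE)²) = 7.4×10⁻⁴.
(P(B₂))²·(0.43)³·(4.6) / ((0.087)·(12)²) = 7.4×10⁻⁴
P(B₂)² = 0.0253 ⇒ P(B₂) = 0.16 bar

P(B₂) = 0.16 bar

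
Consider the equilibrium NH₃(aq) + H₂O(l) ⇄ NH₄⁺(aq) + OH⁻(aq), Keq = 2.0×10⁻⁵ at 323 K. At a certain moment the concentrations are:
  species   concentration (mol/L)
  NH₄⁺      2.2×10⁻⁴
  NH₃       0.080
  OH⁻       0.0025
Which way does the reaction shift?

in the forward direction

(H₂O is a pure liquid — omitted from Q.)
Q = [NH₄⁺]·[OH⁻] / [NH₃] = (2.2×10⁻⁴)·(0.0025) / (0.080) = 6.9×10⁻⁶
Q = 6.9×10⁻⁶ < Keq = 2.0×10⁻⁵, so the forward reaction proceeds.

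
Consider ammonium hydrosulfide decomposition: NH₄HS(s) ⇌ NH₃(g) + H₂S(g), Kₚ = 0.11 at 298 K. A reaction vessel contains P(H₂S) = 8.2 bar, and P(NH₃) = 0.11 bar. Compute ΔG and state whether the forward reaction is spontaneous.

ΔG = 5.21 kJ/mol; the forward reaction is non-spontaneous

(NH₄HS is a pure solid — omitted from Qₚ.)
Qₚ = P(NH₃)·P(H₂S) = (0.11)·(8.2) = 0.902
ΔG = RT ln(Qₚ/Kₚ) = (8.314 J mol⁻¹ K⁻¹)(298 K) × ln(0.902/0.11)
   = (2.478 kJ/mol)(2.104) = 5.21 kJ/mol
ΔG > 0, so the forward reaction is non-spontaneous (proceeds in reverse).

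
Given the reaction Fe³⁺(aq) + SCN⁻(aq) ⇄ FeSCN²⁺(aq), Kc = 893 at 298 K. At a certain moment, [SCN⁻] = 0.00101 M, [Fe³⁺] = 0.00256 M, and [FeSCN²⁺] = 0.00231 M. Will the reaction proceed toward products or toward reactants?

Qc = [FeSCN²⁺] / ([Fe³⁺]·[SCN⁻]) = (0.00231) / ((0.00256)·(0.00101)) = 893
Qc = 893 = Kc, so the system is already at equilibrium.

at equilibrium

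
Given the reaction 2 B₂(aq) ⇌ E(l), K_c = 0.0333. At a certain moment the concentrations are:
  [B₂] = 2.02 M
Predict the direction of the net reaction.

reverse (toward reactants)

(E is a pure liquid — omitted from Q_c.)
Q_c = 1 / [B₂]² = 1 / (2.02)² = 0.245
Q_c = 0.245 > K_c = 0.0333, so the reverse reaction proceeds.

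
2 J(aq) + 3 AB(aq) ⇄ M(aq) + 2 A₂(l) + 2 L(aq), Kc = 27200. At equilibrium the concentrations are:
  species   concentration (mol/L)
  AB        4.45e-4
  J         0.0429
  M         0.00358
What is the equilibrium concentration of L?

(A₂ is a pure liquid — omitted from Kc.)
At equilibrium, Kc = [M]·[L]² / ([J]²·[AB]³) = 27200.
(0.00358)·([L])² / ((0.0429)²·(4.45e-4)³) = 27200
[L]² = 1.23e-6 ⇒ [L] = 0.00111 mol/L

[L] = 0.00111 mol/L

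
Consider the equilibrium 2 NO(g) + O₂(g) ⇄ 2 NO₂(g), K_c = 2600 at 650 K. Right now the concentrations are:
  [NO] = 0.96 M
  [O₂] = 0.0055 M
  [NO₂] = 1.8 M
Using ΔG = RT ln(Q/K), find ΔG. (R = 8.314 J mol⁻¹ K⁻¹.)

Q_c = [NO₂]² / ([NO]²·[O₂]) = (1.8)² / ((0.96)²·(0.0055)) = 639
ΔG = RT ln(Q_c/K_c) = (8.314 J mol⁻¹ K⁻¹)(650 K) × ln(639/2600)
   = (5.404 kJ/mol)(-1.403) = -7.58 kJ/mol
ΔG < 0, so the forward reaction is spontaneous (proceeds forward).

ΔG = -7.58 kJ/mol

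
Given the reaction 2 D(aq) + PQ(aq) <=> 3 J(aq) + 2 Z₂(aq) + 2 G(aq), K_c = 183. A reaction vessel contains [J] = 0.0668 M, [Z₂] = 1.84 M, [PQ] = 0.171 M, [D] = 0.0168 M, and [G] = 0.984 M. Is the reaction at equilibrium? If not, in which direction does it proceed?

in the forward direction

Q_c = [J]³·[Z₂]²·[G]² / ([D]²·[PQ]) = (0.0668)³·(1.84)²·(0.984)² / ((0.0168)²·(0.171)) = 20.2
Q_c = 20.2 < K_c = 183, so the forward reaction proceeds.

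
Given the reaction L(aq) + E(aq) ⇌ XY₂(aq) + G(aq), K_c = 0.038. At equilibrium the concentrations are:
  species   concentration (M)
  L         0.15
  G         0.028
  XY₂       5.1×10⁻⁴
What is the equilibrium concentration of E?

[E] = 0.0025 M

At equilibrium, K_c = [XY₂]·[G] / ([L]·[E]) = 0.038.
(5.1×10⁻⁴)·(0.028) / ((0.15)·([E])) = 0.038
[E] = 0.00251 = 0.0025 M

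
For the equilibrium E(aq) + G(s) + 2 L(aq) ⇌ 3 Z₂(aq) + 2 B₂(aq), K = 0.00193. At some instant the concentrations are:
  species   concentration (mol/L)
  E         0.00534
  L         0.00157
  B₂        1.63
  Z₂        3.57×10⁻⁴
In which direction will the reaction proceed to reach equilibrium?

(G is a pure solid — omitted from Q.)
Q = [Z₂]³·[B₂]² / ([E]·[L]²) = (3.57×10⁻⁴)³·(1.63)² / ((0.00534)·(0.00157)²) = 0.00918
Q = 0.00918 > K = 0.00193, so the reverse reaction proceeds.

toward reactants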